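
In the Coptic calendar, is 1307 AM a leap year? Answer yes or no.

yes

1307 mod 4 = 3; in the Coptic calendar a year is leap when year mod 4 = 3, so it is a leap year.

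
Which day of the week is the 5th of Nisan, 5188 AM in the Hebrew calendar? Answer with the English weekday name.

Equivalently 31 March 1428 Gregorian, JDN 2242716.
Since JDN mod 7 = 0 (0 = Monday), the day is Monday.

Monday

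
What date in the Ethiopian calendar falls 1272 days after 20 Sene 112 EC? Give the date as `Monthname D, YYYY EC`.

Tahsas 11, 116 EC

JDN of 20 Sene 112 EC = 1765053.
1765053 + 1272 = 1766325.
JDN 1766325 in the Ethiopian calendar is Tahsas 11, 116 EC.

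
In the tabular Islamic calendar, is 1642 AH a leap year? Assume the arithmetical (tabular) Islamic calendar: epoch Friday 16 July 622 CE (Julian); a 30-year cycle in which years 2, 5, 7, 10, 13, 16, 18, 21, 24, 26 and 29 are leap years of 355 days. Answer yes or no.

no

Year 1642 AH is year 22 of its 30-year cycle; leap positions are 2, 5, 7, 10, 13, 16, 18, 21, 24, 26, 29, so it is a common year (354 days).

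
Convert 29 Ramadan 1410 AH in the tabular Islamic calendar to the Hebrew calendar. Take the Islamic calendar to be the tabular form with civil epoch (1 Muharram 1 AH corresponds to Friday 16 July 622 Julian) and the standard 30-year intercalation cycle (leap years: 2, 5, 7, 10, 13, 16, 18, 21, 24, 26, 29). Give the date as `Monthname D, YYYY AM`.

Nisan 30, 5750 AM

The source date corresponds to 25 April 1990 in the Gregorian calendar (JDN 2448007).
That day falls on 30 Nisan 5750 AM in the Hebrew calendar.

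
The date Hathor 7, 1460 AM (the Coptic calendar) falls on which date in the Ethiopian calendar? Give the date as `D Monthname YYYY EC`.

Both dates share Julian Day Number 2357996; in the Ethiopian calendar that is 7 Hidar 1736 EC.

7 Hidar 1736 EC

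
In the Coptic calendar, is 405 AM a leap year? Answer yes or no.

no

405 mod 4 = 1; in the Coptic calendar a year is leap when year mod 4 = 3, so it is a common year.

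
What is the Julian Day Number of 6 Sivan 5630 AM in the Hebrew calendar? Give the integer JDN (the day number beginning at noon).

2404219

Equivalently 5 June 1870 (Gregorian).
JDN 2299161 is 15 October 1582 CE (Gregorian); the target day is +105058 days from there, so JDN = 2404219.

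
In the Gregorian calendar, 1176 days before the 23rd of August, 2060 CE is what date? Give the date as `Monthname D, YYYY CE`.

Counting 1176 days back from JDN 2473695 reaches JDN 2472519, which is June 4, 2057 CE.

June 4, 2057 CE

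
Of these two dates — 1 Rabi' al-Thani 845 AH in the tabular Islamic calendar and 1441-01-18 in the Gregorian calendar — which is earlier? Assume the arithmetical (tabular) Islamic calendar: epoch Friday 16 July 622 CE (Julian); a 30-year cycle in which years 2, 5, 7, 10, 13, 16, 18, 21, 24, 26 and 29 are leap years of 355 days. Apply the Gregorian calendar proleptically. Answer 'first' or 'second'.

second

Converting both to JDN: 2247614 vs 2247392; the smaller is the second.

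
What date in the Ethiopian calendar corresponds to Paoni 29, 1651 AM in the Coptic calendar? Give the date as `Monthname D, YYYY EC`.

Both dates share Julian Day Number 2427990; in the Ethiopian calendar that is 29 Sene 1927 EC.

Sene 29, 1927 EC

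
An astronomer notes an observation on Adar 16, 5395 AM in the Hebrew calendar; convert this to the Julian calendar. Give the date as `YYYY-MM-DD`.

The source date corresponds to 6 March 1635 in the Gregorian calendar (JDN 2318296).
That day falls on 24 February 1635 CE in the Julian calendar.

1635-02-24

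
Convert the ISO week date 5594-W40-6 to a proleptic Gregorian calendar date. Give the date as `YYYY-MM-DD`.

5594-10-08

ISO week 1 of 5594 is the week containing the first Thursday of 5594.
Week 40, day 6 (Saturday) lands on 5594-10-08.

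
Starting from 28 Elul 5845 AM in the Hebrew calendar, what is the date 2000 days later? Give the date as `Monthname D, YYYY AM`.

Counting 2000 days forward from JDN 2482852 reaches JDN 2484852, which is Adar 21, 5851 AM.

Adar 21, 5851 AM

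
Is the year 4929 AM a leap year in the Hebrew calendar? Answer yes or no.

Hebrew year 4929 is year 8 of its 19-year Metonic cycle; leap years are at positions 3, 6, 8, 11, 14, 17, 19, so it is a leap year (13 months).

yes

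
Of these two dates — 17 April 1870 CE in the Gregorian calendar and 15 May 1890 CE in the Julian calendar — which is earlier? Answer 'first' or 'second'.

first

Converting both to JDN: 2404170 vs 2411515; the smaller is the first.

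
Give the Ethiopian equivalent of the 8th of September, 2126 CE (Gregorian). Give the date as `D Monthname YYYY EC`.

Both dates share Julian Day Number 2497816; in the Ethiopian calendar that is 2 Pagume 2118 EC.

2 Pagume 2118 EC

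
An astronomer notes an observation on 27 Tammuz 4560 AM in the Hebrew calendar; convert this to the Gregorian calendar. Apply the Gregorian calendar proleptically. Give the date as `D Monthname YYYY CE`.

Julian Day Number of the source date = 2013463.
Converting JDN 2013463 to the Gregorian calendar gives 28 July 800 CE.

28 July 800 CE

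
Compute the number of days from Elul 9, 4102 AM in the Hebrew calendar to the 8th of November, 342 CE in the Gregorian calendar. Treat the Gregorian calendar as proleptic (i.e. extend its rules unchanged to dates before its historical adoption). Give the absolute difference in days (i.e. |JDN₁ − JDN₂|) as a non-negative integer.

JDN of the first date = 1846213.
JDN of the second date = 1846284.
|1846284 − 1846213| = 71.

71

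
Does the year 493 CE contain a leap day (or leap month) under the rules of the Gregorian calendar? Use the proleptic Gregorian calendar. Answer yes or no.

no

493 is not divisible by 4, so it is a common year.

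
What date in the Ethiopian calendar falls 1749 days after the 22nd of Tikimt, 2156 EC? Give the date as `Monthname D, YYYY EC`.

Counting 1749 days forward from JDN 2511386 reaches JDN 2513135, which is Nehase 10, 2160 EC.

Nehase 10, 2160 EC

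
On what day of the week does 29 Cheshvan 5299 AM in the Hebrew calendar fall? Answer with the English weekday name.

In the proleptic Gregorian calendar this is 2 November 1538 (JDN 2283108).
2283108 ≡ 2 (mod 7); counting from Monday = 0 gives Wednesday.

Wednesday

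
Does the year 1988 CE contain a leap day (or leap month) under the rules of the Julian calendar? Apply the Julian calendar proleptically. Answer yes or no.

1988 mod 4 = 0, so it is a leap year in the Julian calendar.

yes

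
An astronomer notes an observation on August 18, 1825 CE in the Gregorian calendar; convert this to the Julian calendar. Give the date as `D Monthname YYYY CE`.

6 August 1825 CE

The Julian–Gregorian offset here is 12 days (Julian trailing).
18 August 1825 Gregorian − 12 days → 6 August 1825 Julian.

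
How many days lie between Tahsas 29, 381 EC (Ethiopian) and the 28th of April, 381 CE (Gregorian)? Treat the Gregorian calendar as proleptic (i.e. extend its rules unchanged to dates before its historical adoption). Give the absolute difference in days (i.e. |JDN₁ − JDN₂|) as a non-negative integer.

First date → JDN 1863134; second date → JDN 1860335.
The interval is |1863134 − 1860335| = 2799 days.

2799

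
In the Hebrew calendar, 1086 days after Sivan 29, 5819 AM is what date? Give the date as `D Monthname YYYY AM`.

21 Iyar 5822 AM

JDN of Sivan 29, 5819 AM = 2473255.
2473255 + 1086 = 2474341.
JDN 2474341 in the Hebrew calendar is 21 Iyar 5822 AM.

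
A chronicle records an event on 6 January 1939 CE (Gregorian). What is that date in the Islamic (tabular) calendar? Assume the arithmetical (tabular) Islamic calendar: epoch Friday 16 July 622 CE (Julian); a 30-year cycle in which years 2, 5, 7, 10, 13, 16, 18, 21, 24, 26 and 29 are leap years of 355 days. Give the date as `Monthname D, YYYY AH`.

Julian Day Number of the source date = 2429270.
Converting JDN 2429270 to the tabular Islamic calendar gives 15 Dhu al-Qa'dah 1357 AH.

Dhu al-Qa'dah 15, 1357 AH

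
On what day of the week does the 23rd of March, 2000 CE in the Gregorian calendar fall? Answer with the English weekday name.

Thursday

2451627 ≡ 3 (mod 7); counting from Monday = 0 gives Thursday.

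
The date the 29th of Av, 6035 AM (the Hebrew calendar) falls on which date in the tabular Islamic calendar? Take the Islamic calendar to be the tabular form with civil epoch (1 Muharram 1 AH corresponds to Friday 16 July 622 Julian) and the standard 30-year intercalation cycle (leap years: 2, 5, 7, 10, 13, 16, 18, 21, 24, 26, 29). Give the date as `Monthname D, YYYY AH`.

The source date corresponds to 21 August 2275 in the Gregorian calendar (JDN 2552219).
That day falls on 28 Shawwal 1704 AH in the tabular Islamic calendar.

Shawwal 28, 1704 AH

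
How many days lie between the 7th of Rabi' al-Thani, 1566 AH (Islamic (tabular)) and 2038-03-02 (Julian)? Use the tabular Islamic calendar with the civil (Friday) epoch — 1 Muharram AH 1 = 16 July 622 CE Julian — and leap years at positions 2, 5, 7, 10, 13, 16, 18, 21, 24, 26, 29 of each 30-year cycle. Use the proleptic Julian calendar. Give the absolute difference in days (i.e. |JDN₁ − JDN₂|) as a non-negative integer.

37621

JDN of the first date = 2503119.
JDN of the second date = 2465498.
|2465498 − 2503119| = 37621.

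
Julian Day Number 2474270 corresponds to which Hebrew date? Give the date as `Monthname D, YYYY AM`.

The Gregorian equivalent of JDN 2474270 is 21 March 2062.
In the Hebrew calendar that day is Adar II 9, 5822 AM.

Adar II 9, 5822 AM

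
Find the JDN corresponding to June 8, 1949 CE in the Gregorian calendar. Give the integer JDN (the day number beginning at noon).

JDN 2400001 is 17 November 1858 CE (Gregorian), MJD 0; the target day is +33075 days from there, so JDN = 2433076.

2433076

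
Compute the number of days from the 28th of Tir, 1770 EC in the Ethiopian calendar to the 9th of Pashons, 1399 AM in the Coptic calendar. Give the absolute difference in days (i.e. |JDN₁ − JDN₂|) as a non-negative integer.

34598

First date → JDN 2370495; second date → JDN 2335897.
The interval is |2370495 − 2335897| = 34598 days.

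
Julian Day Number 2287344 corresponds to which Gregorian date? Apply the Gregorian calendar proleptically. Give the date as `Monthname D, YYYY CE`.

June 8, 1550 CE

Counting from JDN 2299161 = 15 Oct 1582 gives an offset of -11817 days.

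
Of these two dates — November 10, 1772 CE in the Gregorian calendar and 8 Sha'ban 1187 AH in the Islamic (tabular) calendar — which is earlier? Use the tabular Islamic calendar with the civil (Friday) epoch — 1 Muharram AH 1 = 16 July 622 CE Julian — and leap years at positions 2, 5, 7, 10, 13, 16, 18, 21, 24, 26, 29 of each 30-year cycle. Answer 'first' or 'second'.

The two dates have Julian Day Numbers 2368584 and 2368933 respectively.
Since 2368584 < 2368933, the first date comes first.

first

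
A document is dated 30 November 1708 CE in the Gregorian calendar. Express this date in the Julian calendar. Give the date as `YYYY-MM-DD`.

The Julian–Gregorian offset here is 11 days (Julian trailing).
30 November 1708 Gregorian − 11 days → 19 November 1708 Julian.

1708-11-19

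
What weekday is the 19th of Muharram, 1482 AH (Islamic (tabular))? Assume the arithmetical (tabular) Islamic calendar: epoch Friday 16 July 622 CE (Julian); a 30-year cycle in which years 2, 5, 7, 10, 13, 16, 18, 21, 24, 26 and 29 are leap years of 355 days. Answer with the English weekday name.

In the Gregorian calendar this is 30 June 2059 (JDN 2473275).
2473275 ≡ 0 (mod 7); counting from Monday = 0 gives Monday.

Monday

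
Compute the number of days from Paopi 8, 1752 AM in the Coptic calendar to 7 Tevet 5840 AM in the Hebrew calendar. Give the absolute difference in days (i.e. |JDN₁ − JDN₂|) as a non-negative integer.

16143

First date → JDN 2464620; second date → JDN 2480763.
The interval is |2464620 − 2480763| = 16143 days.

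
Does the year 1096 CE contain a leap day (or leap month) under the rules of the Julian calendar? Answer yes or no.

yes

1096 mod 4 = 0, so it is a leap year in the Julian calendar.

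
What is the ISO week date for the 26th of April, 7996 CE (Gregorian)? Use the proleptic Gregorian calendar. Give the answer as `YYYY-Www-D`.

The weekday is Friday (ISO weekday 5).
That Friday belongs to ISO week 17 of ISO year 7996.

7996-W17-5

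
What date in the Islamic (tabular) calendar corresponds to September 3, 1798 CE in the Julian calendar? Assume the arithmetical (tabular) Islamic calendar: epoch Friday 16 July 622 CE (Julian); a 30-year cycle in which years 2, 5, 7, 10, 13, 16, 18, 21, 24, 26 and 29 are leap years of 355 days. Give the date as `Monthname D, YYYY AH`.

Rabi' al-Thani 3, 1213 AH

The source date corresponds to 14 September 1798 in the Gregorian calendar (JDN 2378023).
That day falls on 3 Rabi' al-Thani 1213 AH in the tabular Islamic calendar.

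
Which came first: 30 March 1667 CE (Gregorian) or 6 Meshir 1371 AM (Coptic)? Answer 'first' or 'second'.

The two dates have Julian Day Numbers 2330008 and 2325577 respectively.
Since 2325577 < 2330008, the second date comes first.

second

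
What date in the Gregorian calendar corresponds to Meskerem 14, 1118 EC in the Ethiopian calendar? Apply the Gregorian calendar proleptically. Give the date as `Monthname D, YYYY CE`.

Both dates share Julian Day Number 2132218; in the Gregorian calendar that is 18 September 1125 CE.

September 18, 1125 CE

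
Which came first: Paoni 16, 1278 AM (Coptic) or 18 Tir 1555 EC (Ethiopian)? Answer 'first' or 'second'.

first

Converting both to JDN: 2291739 vs 2291956; the smaller is the first.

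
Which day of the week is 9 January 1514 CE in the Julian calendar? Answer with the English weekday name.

Equivalently 19 January 1514 Gregorian, JDN 2274055.
2274055 ≡ 0 (mod 7); counting from Monday = 0 gives Monday.

Monday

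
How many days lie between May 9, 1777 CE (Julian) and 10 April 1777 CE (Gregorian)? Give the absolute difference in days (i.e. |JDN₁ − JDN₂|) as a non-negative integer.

JDN of the first date = 2370236.
JDN of the second date = 2370196.
|2370196 − 2370236| = 40.

40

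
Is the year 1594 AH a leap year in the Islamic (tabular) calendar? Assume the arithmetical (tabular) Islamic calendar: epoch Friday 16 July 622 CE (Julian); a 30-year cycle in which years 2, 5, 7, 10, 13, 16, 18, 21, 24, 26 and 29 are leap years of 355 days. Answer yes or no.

no

Year 1594 AH is year 4 of its 30-year cycle; leap positions are 2, 5, 7, 10, 13, 16, 18, 21, 24, 26, 29, so it is a common year (354 days).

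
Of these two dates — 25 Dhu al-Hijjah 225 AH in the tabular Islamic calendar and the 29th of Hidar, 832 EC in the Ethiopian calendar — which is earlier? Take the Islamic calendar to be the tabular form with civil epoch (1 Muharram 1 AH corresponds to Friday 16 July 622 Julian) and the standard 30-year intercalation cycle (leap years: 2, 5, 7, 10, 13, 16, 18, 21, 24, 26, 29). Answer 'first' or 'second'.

second

First date → JDN 2028167; second date → JDN 2027832.
JDN 2027832 < JDN 2028167, so the second date is earlier.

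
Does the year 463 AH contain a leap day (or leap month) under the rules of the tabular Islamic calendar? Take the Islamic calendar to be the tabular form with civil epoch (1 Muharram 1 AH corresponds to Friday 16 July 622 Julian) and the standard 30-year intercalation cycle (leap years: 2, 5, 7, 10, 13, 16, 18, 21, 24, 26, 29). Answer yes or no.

Year 463 AH is year 13 of its 30-year cycle; leap positions are 2, 5, 7, 10, 13, 16, 18, 21, 24, 26, 29, so it is a leap year (355 days).

yes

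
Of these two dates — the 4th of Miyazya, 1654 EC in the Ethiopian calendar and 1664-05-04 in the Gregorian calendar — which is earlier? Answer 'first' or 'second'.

first

First date → JDN 2328192; second date → JDN 2328948.
JDN 2328192 < JDN 2328948, so the first date is earlier.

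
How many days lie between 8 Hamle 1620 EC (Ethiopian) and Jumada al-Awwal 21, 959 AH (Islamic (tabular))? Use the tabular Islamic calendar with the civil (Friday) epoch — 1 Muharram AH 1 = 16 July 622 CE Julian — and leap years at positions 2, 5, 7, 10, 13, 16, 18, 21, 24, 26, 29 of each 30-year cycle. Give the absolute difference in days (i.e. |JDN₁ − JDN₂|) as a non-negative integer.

First date → JDN 2315868; second date → JDN 2288061.
The interval is |2315868 − 2288061| = 27807 days.

27807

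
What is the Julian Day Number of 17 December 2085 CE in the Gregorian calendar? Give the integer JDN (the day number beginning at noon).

JDN 2299161 is 15 October 1582 CE (Gregorian); the target day is +183781 days from there, so JDN = 2482942.

2482942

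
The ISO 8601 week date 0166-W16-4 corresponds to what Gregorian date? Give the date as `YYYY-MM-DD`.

ISO week 1 of 166 is the week containing the first Thursday of 166.
Week 16, day 4 (Thursday) lands on 0166-04-17.

0166-04-17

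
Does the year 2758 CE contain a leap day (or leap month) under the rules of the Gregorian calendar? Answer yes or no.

no

2758 is not divisible by 4, so it is a common year.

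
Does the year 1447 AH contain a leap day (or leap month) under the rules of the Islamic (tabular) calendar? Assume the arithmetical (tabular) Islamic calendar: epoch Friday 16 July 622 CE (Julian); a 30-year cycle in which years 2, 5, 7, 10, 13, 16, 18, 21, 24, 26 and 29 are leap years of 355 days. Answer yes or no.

yes

Year 1447 AH is year 7 of its 30-year cycle; leap positions are 2, 5, 7, 10, 13, 16, 18, 21, 24, 26, 29, so it is a leap year (355 days).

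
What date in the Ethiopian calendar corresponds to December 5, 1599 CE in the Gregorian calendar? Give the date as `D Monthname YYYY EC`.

Both dates share Julian Day Number 2305421; in the Ethiopian calendar that is 28 Hidar 1592 EC.

28 Hidar 1592 EC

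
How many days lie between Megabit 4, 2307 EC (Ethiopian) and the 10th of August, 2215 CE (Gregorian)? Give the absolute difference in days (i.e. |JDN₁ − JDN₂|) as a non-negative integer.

First date → JDN 2566670; second date → JDN 2530293.
The interval is |2566670 − 2530293| = 36377 days.

36377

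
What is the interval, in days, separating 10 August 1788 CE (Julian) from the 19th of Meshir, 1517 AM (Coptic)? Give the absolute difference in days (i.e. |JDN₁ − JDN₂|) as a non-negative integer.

First date → JDN 2374347; second date → JDN 2378917.
The interval is |2374347 − 2378917| = 4570 days.

4570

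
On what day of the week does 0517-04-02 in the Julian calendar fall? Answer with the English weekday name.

Equivalently 4 April 517 Gregorian, JDN 1909984.
1909984 ≡ 6 (mod 7); counting from Monday = 0 gives Sunday.

Sunday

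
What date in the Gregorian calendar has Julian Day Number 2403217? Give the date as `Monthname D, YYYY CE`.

Counting from JDN 2299161 = 15 Oct 1582 gives an offset of 104056 days.

September 7, 1867 CE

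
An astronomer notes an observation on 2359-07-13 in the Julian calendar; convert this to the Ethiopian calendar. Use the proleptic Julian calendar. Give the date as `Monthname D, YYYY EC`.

Hamle 19, 2351 EC

Julian Day Number of the source date = 2582876.
Converting JDN 2582876 to the Ethiopian calendar gives 19 Hamle 2351 EC.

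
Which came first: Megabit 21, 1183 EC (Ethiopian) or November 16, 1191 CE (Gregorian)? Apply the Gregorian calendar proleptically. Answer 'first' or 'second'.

first

First date → JDN 2156146; second date → JDN 2156383.
JDN 2156146 < JDN 2156383, so the first date is earlier.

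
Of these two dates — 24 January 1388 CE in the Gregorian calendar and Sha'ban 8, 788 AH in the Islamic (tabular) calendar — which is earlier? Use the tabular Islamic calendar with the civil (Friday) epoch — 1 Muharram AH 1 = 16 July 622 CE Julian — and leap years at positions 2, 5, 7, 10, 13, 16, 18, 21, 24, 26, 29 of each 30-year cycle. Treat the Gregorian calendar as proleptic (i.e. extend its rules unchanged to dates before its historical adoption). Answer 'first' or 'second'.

second

Converting both to JDN: 2228040 vs 2227541; the smaller is the second.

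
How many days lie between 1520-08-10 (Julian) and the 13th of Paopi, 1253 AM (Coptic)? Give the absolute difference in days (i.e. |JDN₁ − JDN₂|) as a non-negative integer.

First date → JDN 2276460; second date → JDN 2282365.
The interval is |2276460 − 2282365| = 5905 days.

5905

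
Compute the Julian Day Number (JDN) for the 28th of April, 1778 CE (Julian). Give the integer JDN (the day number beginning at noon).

Equivalently 9 May 1778 (Gregorian).
JDN 2400001 is 17 November 1858 CE (Gregorian), MJD 0; the target day is −29411 days from there, so JDN = 2370590.

2370590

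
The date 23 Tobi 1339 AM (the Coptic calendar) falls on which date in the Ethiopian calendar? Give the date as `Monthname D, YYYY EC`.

Tir 23, 1615 EC

The source date corresponds to 28 January 1623 in the Gregorian calendar (JDN 2313876).
That day falls on 23 Tir 1615 EC in the Ethiopian calendar.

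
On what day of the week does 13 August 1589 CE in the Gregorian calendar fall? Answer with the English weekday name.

Sunday

JDN 2301655 mod 7 = 6, and JDN 0 was a Monday, so this is a Sunday.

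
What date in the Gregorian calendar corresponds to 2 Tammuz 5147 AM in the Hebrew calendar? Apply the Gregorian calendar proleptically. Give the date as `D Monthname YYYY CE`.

Both dates share Julian Day Number 2227829; in the Gregorian calendar that is 27 June 1387 CE.

27 June 1387 CE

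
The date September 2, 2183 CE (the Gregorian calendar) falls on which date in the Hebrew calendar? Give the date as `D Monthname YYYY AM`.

14 Elul 5943 AM

Both dates share Julian Day Number 2518629; in the Hebrew calendar that is 14 Elul 5943 AM.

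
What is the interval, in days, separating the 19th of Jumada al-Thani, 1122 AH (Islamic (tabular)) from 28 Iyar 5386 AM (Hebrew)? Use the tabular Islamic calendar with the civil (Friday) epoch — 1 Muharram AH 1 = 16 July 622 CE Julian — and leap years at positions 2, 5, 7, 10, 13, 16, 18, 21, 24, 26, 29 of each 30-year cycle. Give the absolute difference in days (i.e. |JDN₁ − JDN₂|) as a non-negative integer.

30763

JDN of the first date = 2345851.
JDN of the second date = 2315088.
|2315088 − 2345851| = 30763.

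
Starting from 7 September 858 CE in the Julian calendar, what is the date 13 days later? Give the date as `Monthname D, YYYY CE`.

The starting date is JDN 2034692; 2034692 + 13 = 2034705.
JDN 2034705 corresponds to September 20, 858 CE.

September 20, 858 CE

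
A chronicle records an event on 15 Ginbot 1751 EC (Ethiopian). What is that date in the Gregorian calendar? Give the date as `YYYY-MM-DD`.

1759-05-21

Both dates share Julian Day Number 2363662; in the Gregorian calendar that is 21 May 1759 CE.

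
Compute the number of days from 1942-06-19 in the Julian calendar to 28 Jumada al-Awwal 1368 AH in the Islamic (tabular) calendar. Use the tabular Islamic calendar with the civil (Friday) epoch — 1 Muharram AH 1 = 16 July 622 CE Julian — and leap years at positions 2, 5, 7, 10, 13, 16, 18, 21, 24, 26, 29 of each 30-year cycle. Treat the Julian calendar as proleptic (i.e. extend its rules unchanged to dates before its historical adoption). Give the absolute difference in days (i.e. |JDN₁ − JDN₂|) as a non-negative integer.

JDN of the first date = 2430543.
JDN of the second date = 2433004.
|2433004 − 2430543| = 2461.

2461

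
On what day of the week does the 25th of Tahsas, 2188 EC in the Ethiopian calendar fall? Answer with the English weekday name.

Tuesday

Equivalently 5 January 2196 Gregorian, JDN 2523137.
2523137 ≡ 1 (mod 7); counting from Monday = 0 gives Tuesday.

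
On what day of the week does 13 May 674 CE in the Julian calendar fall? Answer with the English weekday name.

This is JDN 1967369 (16 May 674 Gregorian).
Since JDN mod 7 = 5 (0 = Monday), the day is Saturday.

Saturday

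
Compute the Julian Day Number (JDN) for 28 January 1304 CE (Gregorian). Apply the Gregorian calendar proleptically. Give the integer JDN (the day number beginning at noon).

2197363

JDN 2400001 is 17 November 1858 CE (Gregorian), MJD 0; the target day is −202638 days from there, so JDN = 2197363.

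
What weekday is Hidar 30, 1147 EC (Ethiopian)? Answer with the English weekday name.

Friday

Equivalently 3 December 1154 Gregorian, JDN 2142886.
JDN 2142886 mod 7 = 4, and JDN 0 was a Monday, so this is a Friday.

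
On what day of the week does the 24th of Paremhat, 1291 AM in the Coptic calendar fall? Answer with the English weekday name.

Sunday

In the proleptic Gregorian calendar this is 30 March 1575 (JDN 2296405).
JDN 2296405 mod 7 = 6, and JDN 0 was a Monday, so this is a Sunday.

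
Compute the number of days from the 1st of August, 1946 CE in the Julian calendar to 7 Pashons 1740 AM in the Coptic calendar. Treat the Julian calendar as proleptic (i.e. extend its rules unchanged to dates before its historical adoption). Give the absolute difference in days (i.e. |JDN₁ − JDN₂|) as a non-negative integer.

28399

First date → JDN 2432047; second date → JDN 2460446.
The interval is |2432047 − 2460446| = 28399 days.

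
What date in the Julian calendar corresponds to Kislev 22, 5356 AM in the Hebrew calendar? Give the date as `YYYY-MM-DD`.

1595-11-14

The source date corresponds to 24 November 1595 in the Gregorian calendar (JDN 2303949).
That day falls on 14 November 1595 CE in the Julian calendar.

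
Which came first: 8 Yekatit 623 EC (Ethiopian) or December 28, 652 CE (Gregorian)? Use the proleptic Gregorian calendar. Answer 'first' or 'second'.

first

The two dates have Julian Day Numbers 1951563 and 1959560 respectively.
Since 1951563 < 1959560, the first date comes first.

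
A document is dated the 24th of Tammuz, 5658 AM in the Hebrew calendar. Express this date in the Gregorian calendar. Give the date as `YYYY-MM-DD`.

1898-07-14

Julian Day Number of the source date = 2414485.
Converting JDN 2414485 to the Gregorian calendar gives 14 July 1898 CE.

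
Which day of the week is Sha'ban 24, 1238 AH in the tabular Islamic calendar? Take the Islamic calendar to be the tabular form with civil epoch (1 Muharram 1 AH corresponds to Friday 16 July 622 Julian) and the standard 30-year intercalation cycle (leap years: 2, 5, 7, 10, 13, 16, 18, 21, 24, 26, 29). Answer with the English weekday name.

In the Gregorian calendar this is 6 May 1823 (JDN 2387022).
JDN 2387022 mod 7 = 1, and JDN 0 was a Monday, so this is a Tuesday.

Tuesday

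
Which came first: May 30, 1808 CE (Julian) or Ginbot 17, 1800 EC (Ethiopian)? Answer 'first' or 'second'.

second

First date → JDN 2381580; second date → JDN 2381562.
JDN 2381562 < JDN 2381580, so the second date is earlier.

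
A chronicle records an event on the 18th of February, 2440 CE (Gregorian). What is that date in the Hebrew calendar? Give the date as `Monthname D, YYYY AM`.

Adar I 15, 6200 AM

Julian Day Number of the source date = 2612300.
Converting JDN 2612300 to the Hebrew calendar gives 15 Adar I 6200 AM.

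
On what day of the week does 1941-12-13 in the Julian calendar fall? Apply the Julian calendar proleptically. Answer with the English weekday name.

In the Gregorian calendar this is 26 December 1941 (JDN 2430355).
2430355 ≡ 4 (mod 7); counting from Monday = 0 gives Friday.

Friday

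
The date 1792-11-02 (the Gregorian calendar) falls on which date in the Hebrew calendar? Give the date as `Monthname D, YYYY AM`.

Julian Day Number of the source date = 2375881.
Converting JDN 2375881 to the Hebrew calendar gives 17 Cheshvan 5553 AM.

Cheshvan 17, 5553 AM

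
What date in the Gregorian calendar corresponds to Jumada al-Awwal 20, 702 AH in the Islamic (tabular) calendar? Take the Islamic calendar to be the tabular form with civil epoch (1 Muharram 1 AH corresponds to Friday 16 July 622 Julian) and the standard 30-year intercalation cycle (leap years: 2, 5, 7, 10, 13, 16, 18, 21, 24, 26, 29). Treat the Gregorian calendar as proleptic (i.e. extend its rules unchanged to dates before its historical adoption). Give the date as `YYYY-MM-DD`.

1303-01-18

Julian Day Number of the source date = 2196988.
Converting JDN 2196988 to the Gregorian calendar gives 18 January 1303 CE.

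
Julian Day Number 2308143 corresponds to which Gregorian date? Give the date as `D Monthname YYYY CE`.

19 May 1607 CE

Counting from JDN 2299161 = 15 Oct 1582 gives an offset of 8982 days.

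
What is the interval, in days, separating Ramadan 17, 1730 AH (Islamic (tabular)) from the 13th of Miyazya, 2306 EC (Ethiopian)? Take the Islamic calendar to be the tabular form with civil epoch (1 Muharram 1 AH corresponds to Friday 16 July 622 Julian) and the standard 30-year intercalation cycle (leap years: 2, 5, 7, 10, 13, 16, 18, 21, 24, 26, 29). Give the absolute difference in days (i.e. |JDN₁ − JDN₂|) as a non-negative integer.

4952

JDN of the first date = 2561392.
JDN of the second date = 2566344.
|2566344 − 2561392| = 4952.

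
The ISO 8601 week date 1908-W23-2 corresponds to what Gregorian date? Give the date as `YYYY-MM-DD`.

ISO week 1 of 1908 is the week containing the first Thursday of 1908.
Week 23, day 2 (Tuesday) lands on 1908-06-02.

1908-06-02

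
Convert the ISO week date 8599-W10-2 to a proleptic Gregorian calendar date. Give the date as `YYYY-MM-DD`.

ISO week 1 of 8599 is the week containing the first Thursday of 8599.
Week 10, day 2 (Tuesday) lands on 8599-03-05.

8599-03-05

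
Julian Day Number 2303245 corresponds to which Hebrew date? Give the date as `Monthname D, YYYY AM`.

The Gregorian equivalent of JDN 2303245 is 20 December 1593.
In the Hebrew calendar that day is Kislev 26, 5354 AM.

Kislev 26, 5354 AM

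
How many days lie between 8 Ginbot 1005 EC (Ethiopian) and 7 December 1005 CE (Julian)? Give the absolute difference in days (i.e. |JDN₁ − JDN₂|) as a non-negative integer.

2704

JDN of the first date = 2091179.
JDN of the second date = 2088475.
|2088475 − 2091179| = 2704.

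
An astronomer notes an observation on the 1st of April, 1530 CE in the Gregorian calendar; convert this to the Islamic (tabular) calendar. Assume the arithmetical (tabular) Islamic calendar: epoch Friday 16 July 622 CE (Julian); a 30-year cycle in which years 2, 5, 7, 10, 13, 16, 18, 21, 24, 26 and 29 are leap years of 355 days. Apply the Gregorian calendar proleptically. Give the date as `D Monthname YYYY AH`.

22 Rajab 936 AH

Both dates share Julian Day Number 2279971; in the tabular Islamic calendar that is 22 Rajab 936 AH.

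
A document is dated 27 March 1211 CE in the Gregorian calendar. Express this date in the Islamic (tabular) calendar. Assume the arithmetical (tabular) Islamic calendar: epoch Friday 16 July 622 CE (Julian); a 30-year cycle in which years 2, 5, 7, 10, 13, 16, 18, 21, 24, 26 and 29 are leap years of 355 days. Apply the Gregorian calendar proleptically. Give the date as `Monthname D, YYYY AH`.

Julian Day Number of the source date = 2163454.
Converting JDN 2163454 to the tabular Islamic calendar gives 3 Shawwal 607 AH.

Shawwal 3, 607 AH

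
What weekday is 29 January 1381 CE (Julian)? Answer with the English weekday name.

Tuesday

Equivalently 6 February 1381 Gregorian, JDN 2225497.
2225497 ≡ 1 (mod 7); counting from Monday = 0 gives Tuesday.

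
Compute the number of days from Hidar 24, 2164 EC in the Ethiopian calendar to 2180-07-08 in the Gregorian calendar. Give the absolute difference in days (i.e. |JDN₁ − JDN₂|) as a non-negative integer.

3138

JDN of the first date = 2514340.
JDN of the second date = 2517478.
|2517478 − 2514340| = 3138.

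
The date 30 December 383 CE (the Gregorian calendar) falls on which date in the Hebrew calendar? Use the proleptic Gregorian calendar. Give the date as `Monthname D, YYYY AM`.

Tevet 18, 4144 AM

Both dates share Julian Day Number 1861311; in the Hebrew calendar that is 18 Tevet 4144 AM.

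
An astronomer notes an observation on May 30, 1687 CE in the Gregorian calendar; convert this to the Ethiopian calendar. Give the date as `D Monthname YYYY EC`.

Julian Day Number of the source date = 2337374.
Converting JDN 2337374 to the Ethiopian calendar gives 25 Ginbot 1679 EC.

25 Ginbot 1679 EC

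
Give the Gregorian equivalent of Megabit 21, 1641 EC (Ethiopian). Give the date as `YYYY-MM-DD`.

Both dates share Julian Day Number 2323431; in the Gregorian calendar that is 27 March 1649 CE.

1649-03-27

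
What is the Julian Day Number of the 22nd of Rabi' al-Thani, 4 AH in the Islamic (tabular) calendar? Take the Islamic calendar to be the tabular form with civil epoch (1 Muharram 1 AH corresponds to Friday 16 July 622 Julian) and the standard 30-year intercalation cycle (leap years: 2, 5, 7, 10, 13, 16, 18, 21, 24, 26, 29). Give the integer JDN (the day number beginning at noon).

1949613

Equivalently 4 October 625 (proleptic Gregorian).
JDN 2299161 is 15 October 1582 CE (Gregorian); the target day is −349548 days from there, so JDN = 1949613.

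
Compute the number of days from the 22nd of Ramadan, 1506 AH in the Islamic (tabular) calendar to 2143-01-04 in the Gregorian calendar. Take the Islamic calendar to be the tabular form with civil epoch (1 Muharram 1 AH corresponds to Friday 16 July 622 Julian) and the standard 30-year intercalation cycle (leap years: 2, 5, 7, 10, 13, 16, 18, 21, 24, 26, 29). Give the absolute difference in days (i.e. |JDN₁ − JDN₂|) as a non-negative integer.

JDN of the first date = 2482019.
JDN of the second date = 2503778.
|2503778 − 2482019| = 21759.

21759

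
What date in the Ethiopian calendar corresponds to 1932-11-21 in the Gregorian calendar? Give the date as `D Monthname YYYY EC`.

Both dates share Julian Day Number 2427033; in the Ethiopian calendar that is 12 Hidar 1925 EC.

12 Hidar 1925 EC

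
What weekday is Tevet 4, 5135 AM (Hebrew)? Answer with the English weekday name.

Saturday

In the proleptic Gregorian calendar this is 17 December 1374 (JDN 2223254).
JDN 2223254 mod 7 = 5, and JDN 0 was a Monday, so this is a Saturday.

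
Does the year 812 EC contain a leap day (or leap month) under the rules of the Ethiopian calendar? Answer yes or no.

812 mod 4 = 0; in the Ethiopian calendar a year is leap when year mod 4 = 3, so it is a common year.

no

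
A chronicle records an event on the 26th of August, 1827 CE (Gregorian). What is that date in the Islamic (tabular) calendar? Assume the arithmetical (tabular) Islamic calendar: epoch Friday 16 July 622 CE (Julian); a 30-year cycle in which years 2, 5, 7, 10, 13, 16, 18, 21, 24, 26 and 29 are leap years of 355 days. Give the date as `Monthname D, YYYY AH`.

Both dates share Julian Day Number 2388595; in the tabular Islamic calendar that is 3 Safar 1243 AH.

Safar 3, 1243 AH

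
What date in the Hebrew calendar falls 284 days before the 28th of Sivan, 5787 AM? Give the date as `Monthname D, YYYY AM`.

The starting date is JDN 2461590; 2461590 − 284 = 2461306.
JDN 2461306 corresponds to Tishrei 11, 5787 AM.

Tishrei 11, 5787 AM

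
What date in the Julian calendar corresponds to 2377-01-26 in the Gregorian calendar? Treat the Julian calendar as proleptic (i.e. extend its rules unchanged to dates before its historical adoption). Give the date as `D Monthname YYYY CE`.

At this point the Julian calendar is 16 days behind the Gregorian.
26 January 2377 Gregorian − 16 days → 10 January 2377 Julian.

10 January 2377 CE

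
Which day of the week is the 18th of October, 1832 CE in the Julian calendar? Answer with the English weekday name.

Tuesday

Equivalently 30 October 1832 Gregorian, JDN 2390487.
Since JDN mod 7 = 1 (0 = Monday), the day is Tuesday.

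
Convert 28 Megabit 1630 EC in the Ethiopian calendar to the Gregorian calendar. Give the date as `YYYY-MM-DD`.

Julian Day Number of the source date = 2319420.
Converting JDN 2319420 to the Gregorian calendar gives 3 April 1638 CE.

1638-04-03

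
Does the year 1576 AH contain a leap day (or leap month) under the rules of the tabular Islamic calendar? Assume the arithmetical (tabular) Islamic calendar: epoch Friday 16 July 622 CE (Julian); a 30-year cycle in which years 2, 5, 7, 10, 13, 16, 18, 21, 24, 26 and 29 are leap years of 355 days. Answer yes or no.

yes

Year 1576 AH is year 16 of its 30-year cycle; leap positions are 2, 5, 7, 10, 13, 16, 18, 21, 24, 26, 29, so it is a leap year (355 days).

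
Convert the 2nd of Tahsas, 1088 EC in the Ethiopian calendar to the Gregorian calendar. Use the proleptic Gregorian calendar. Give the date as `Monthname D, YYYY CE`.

December 5, 1095 CE

Julian Day Number of the source date = 2121339.
Converting JDN 2121339 to the Gregorian calendar gives 5 December 1095 CE.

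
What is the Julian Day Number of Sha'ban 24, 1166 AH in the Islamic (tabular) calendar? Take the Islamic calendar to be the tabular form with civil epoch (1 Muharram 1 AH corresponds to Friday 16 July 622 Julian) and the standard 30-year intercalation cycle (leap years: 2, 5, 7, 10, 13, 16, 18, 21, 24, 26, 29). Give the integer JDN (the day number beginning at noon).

2361507

In the Gregorian calendar the same day is 26 June 1753.
JDN 2299161 is 15 October 1582 CE (Gregorian); the target day is +62346 days from there, so JDN = 2361507.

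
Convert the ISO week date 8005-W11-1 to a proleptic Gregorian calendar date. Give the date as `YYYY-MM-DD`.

ISO week 1 of 8005 is the week containing the first Thursday of 8005.
Week 11, day 1 (Monday) lands on 8005-03-14.

8005-03-14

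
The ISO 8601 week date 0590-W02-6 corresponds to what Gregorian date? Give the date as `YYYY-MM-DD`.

ISO week 1 of 590 is the week containing the first Thursday of 590.
Week 2, day 6 (Saturday) lands on 0590-01-16.

0590-01-16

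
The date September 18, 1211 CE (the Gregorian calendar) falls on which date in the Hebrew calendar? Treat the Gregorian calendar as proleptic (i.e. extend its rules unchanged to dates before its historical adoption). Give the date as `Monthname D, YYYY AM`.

Tishrei 2, 4972 AM

Both dates share Julian Day Number 2163629; in the Hebrew calendar that is 2 Tishrei 4972 AM.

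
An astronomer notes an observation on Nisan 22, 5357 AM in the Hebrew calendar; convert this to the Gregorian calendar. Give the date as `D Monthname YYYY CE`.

10 April 1597 CE

Julian Day Number of the source date = 2304452.
Converting JDN 2304452 to the Gregorian calendar gives 10 April 1597 CE.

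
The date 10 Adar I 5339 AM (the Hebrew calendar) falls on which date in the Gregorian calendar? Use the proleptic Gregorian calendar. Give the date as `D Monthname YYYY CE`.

Both dates share Julian Day Number 2297824; in the Gregorian calendar that is 16 February 1579 CE.

16 February 1579 CE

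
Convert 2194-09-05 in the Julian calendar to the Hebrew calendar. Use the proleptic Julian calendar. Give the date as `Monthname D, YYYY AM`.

Tishrei 5, 5955 AM

The source date corresponds to 19 September 2194 in the Gregorian calendar (JDN 2522664).
That day falls on 5 Tishrei 5955 AM in the Hebrew calendar.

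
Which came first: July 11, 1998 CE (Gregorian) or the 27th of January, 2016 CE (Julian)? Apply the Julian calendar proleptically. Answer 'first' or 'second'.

The two dates have Julian Day Numbers 2451006 and 2457428 respectively.
Since 2451006 < 2457428, the first date comes first.

first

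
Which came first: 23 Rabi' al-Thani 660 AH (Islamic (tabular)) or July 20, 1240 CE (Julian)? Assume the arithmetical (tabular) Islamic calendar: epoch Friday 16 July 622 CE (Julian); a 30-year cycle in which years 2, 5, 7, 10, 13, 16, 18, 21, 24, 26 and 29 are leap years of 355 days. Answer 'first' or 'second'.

second

The two dates have Julian Day Numbers 2182079 and 2174169 respectively.
Since 2174169 < 2182079, the second date comes first.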